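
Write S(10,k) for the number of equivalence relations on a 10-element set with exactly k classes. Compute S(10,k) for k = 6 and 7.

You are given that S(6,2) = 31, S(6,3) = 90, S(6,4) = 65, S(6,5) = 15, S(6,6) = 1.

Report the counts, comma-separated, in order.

row 7: T[7][3]=3·90+31=301  T[7][4]=4·65+90=350  T[7][5]=5·15+65=140  T[7][6]=6·1+15=21  T[7][7]=7·0+1=1
row 8: T[8][4]=4·350+301=1701  T[8][5]=5·140+350=1050  T[8][6]=6·21+140=266  T[8][7]=7·1+21=28
row 9: T[9][5]=5·1050+1701=6951  T[9][6]=6·266+1050=2646  T[9][7]=7·28+266=462
row 10: T[10][6]=6·2646+6951=22827  T[10][7]=7·462+2646=5880
Read S(10,6) = 22827, S(10,7) = 5880.

22827, 5880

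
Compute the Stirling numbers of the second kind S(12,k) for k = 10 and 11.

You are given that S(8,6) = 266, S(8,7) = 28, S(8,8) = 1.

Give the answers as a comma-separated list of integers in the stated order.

1705, 66

[9] T[9,7]:7*28+266=462 · T[9,8]:8*1+28=36 · T[9,9]:9*0+1=1
[10] T[10,8]:8*36+462=750 · T[10,9]:9*1+36=45 · T[10,10]:10*0+1=1
[11] T[11,9]:9*45+750=1155 · T[11,10]:10*1+45=55 · T[11,11]:11*0+1=1
[12] T[12,10]:10*55+1155=1705 · T[12,11]:11*1+55=66
Read S(12,10) = 1705, S(12,11) = 66.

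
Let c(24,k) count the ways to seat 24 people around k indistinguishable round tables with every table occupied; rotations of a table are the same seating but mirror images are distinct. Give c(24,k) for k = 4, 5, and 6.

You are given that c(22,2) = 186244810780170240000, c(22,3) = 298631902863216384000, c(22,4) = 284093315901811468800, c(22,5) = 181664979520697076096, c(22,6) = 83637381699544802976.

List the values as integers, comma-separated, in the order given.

i=23: T(23,3)=186244810780170240000+22·298631902863216384000=6756146673770930688000 | T(23,4)=298631902863216384000+22·284093315901811468800=6548684852703068697600 | T(23,5)=284093315901811468800+22·181664979520697076096=4280722865357147142912 | T(23,6)=181664979520697076096+22·83637381699544802976=2021687376910682741568
i=24: T(24,4)=6756146673770930688000+23·6548684852703068697600=157375898285941510732800 | T(24,5)=6548684852703068697600+23·4280722865357147142912=105005310755917452984576 | T(24,6)=4280722865357147142912+23·2021687376910682741568=50779532534302850198976
Read c(24,4) = 157375898285941510732800, c(24,5) = 105005310755917452984576, c(24,6) = 50779532534302850198976.

157375898285941510732800, 105005310755917452984576, 50779532534302850198976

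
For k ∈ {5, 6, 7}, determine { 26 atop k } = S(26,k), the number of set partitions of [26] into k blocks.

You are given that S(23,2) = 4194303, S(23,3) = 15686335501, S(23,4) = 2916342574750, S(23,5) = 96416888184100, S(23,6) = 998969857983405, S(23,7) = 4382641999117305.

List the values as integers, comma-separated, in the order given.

i=24: T(24,3)=4194303+3·15686335501=47063200806 | T(24,4)=15686335501+4·2916342574750=11681056634501 | T(24,5)=2916342574750+5·96416888184100=485000783495250 | T(24,6)=96416888184100+6·998969857983405=6090236036084530 | T(24,7)=998969857983405+7·4382641999117305=31677463851804540
i=25: T(25,4)=47063200806+4·11681056634501=46771289738810 | T(25,5)=11681056634501+5·485000783495250=2436684974110751 | T(25,6)=485000783495250+6·6090236036084530=37026417000002430 | T(25,7)=6090236036084530+7·31677463851804540=227832482998716310
i=26: T(26,5)=46771289738810+5·2436684974110751=12230196160292565 | T(26,6)=2436684974110751+6·37026417000002430=224595186974125331 | T(26,7)=37026417000002430+7·227832482998716310=1631853797991016600
Read S(26,5) = 12230196160292565, S(26,6) = 224595186974125331, S(26,7) = 1631853797991016600.

12230196160292565, 224595186974125331, 1631853797991016600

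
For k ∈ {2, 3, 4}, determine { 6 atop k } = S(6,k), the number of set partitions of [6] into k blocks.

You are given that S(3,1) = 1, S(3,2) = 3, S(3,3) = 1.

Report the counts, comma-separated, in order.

@4  (4,1):1·1+0→1, (4,2):3·2+1→7, (4,3):1·3+3→6, (4,4):0·4+1→1
@5  (5,1):1·1+0→1, (5,2):7·2+1→15, (5,3):6·3+7→25, (5,4):1·4+6→10
@6  (6,2):15·2+1→31, (6,3):25·3+15→90, (6,4):10·4+25→65
Read S(6,2) = 31, S(6,3) = 90, S(6,4) = 65.

31, 90, 65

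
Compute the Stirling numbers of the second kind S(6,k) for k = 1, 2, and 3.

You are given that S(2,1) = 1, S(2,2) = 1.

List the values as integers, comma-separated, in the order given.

1, 31, 90

i=3: T(3,1)=0+1·1=1 | T(3,2)=1+2·1=3 | T(3,3)=1+3·0=1
i=4: T(4,1)=0+1·1=1 | T(4,2)=1+2·3=7 | T(4,3)=3+3·1=6
i=5: T(5,1)=0+1·1=1 | T(5,2)=1+2·7=15 | T(5,3)=7+3·6=25
i=6: T(6,1)=0+1·1=1 | T(6,2)=1+2·15=31 | T(6,3)=15+3·25=90
Read S(6,1) = 1, S(6,2) = 31, S(6,3) = 90.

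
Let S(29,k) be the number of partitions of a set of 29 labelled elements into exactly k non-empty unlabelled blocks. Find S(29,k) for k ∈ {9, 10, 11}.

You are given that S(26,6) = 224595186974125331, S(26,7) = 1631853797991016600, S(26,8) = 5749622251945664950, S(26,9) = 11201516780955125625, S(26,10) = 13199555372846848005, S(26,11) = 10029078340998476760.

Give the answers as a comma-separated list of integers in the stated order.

9452962848327254398506, 16392038075086211019625, 18059551225961878690915

row 27: T[27][7]=7·1631853797991016600+224595186974125331=11647571772911241531  T[27][8]=8·5749622251945664950+1631853797991016600=47628831813556336200  T[27][9]=9·11201516780955125625+5749622251945664950=106563273280541795575  T[27][10]=10·13199555372846848005+11201516780955125625=143197070509423605675  T[27][11]=11·10029078340998476760+13199555372846848005=123519417123830092365
row 28: T[28][8]=8·47628831813556336200+11647571772911241531=392678226281361931131  T[28][9]=9·106563273280541795575+47628831813556336200=1006698291338432496375  T[28][10]=10·143197070509423605675+106563273280541795575=1538533978374777852325  T[28][11]=11·123519417123830092365+143197070509423605675=1501910658871554621690
row 29: T[29][9]=9·1006698291338432496375+392678226281361931131=9452962848327254398506  T[29][10]=10·1538533978374777852325+1006698291338432496375=16392038075086211019625  T[29][11]=11·1501910658871554621690+1538533978374777852325=18059551225961878690915
Read S(29,9) = 9452962848327254398506, S(29,10) = 16392038075086211019625, S(29,11) = 18059551225961878690915.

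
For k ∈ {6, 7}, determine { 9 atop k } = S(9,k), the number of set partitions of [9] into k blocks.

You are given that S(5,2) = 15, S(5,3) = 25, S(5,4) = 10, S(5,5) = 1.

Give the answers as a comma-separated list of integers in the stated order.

r6: T_6,3=3×25+15=90; T_6,4=4×10+25=65; T_6,5=5×1+10=15; T_6,6=6×0+1=1
r7: T_7,4=4×65+90=350; T_7,5=5×15+65=140; T_7,6=6×1+15=21; T_7,7=7×0+1=1
r8: T_8,5=5×140+350=1050; T_8,6=6×21+140=266; T_8,7=7×1+21=28
r9: T_9,6=6×266+1050=2646; T_9,7=7×28+266=462
Read S(9,6) = 2646, S(9,7) = 462.

2646, 462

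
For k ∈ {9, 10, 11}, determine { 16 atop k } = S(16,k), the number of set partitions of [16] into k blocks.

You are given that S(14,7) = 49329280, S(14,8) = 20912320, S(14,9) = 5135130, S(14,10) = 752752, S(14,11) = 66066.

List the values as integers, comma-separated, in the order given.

row 15: T[15][8]=8·20912320+49329280=216627840  T[15][9]=9·5135130+20912320=67128490  T[15][10]=10·752752+5135130=12662650  T[15][11]=11·66066+752752=1479478
row 16: T[16][9]=9·67128490+216627840=820784250  T[16][10]=10·12662650+67128490=193754990  T[16][11]=11·1479478+12662650=28936908
Read S(16,9) = 820784250, S(16,10) = 193754990, S(16,11) = 28936908.

820784250, 193754990, 28936908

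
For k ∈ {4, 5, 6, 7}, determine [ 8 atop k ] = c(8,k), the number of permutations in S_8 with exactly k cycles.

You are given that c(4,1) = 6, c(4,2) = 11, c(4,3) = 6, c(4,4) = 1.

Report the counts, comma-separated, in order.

6769, 1960, 322, 28

i=5: T(5,1)=0+4·6=24 | T(5,2)=6+4·11=50 | T(5,3)=11+4·6=35 | T(5,4)=6+4·1=10 | T(5,5)=1+4·0=1
i=6: T(6,2)=24+5·50=274 | T(6,3)=50+5·35=225 | T(6,4)=35+5·10=85 | T(6,5)=10+5·1=15 | T(6,6)=1+5·0=1
i=7: T(7,3)=274+6·225=1624 | T(7,4)=225+6·85=735 | T(7,5)=85+6·15=175 | T(7,6)=15+6·1=21 | T(7,7)=1+6·0=1
i=8: T(8,4)=1624+7·735=6769 | T(8,5)=735+7·175=1960 | T(8,6)=175+7·21=322 | T(8,7)=21+7·1=28
Read c(8,4) = 6769, c(8,5) = 1960, c(8,6) = 322, c(8,7) = 28.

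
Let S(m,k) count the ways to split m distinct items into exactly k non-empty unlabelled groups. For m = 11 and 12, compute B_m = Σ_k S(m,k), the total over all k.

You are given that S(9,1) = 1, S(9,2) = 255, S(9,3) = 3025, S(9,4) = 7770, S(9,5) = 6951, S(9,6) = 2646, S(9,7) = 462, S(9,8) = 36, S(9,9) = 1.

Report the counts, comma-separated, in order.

row 10: T[10][1]=1·1+0=1  T[10][2]=2·255+1=511  T[10][3]=3·3025+255=9330  T[10][4]=4·7770+3025=34105  T[10][5]=5·6951+7770=42525  T[10][6]=6·2646+6951=22827  T[10][7]=7·462+2646=5880  T[10][8]=8·36+462=750  T[10][9]=9·1+36=45  T[10][10]=10·0+1=1
row 11: T[11][1]=1·1+0=1  T[11][2]=2·511+1=1023  T[11][3]=3·9330+511=28501  T[11][4]=4·34105+9330=145750  T[11][5]=5·42525+34105=246730  T[11][6]=6·22827+42525=179487  T[11][7]=7·5880+22827=63987  T[11][8]=8·750+5880=11880  T[11][9]=9·45+750=1155  T[11][10]=10·1+45=55  T[11][11]=11·0+1=1
row 12: T[12][1]=1·1+0=1  T[12][2]=2·1023+1=2047  T[12][3]=3·28501+1023=86526  T[12][4]=4·145750+28501=611501  T[12][5]=5·246730+145750=1379400  T[12][6]=6·179487+246730=1323652  T[12][7]=7·63987+179487=627396  T[12][8]=8·11880+63987=159027  T[12][9]=9·1155+11880=22275  T[12][10]=10·55+1155=1705  T[12][11]=11·1+55=66  T[12][12]=12·0+1=1
B_11 = ΣS(11,k) = 1+1023+28501+145750+246730+179487+63987+11880+1155+55+1 = 678570
B_12 = ΣS(12,k) = 1+2047+86526+611501+1379400+1323652+627396+159027+22275+1705+66+1 = 4213597

678570, 4213597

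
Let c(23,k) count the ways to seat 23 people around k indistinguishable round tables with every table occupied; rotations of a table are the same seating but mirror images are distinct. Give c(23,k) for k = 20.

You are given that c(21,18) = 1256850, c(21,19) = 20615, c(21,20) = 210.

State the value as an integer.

2240315

[22] T[22,19]:21*20615+1256850=1689765 · T[22,20]:21*210+20615=25025
[23] T[23,20]:22*25025+1689765=2240315
Read c(23,20) = 2240315.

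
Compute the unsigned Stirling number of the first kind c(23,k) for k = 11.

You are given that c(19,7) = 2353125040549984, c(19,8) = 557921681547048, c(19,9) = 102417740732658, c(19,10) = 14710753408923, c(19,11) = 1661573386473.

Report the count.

1103230881185949736

row 20: T[20][8]=19·557921681547048+2353125040549984=12953636989943896  T[20][9]=19·102417740732658+557921681547048=2503858755467550  T[20][10]=19·14710753408923+102417740732658=381922055502195  T[20][11]=19·1661573386473+14710753408923=46280647751910
row 21: T[21][9]=20·2503858755467550+12953636989943896=63030812099294896  T[21][10]=20·381922055502195+2503858755467550=10142299865511450  T[21][11]=20·46280647751910+381922055502195=1307535010540395
row 22: T[22][10]=21·10142299865511450+63030812099294896=276019109275035346  T[22][11]=21·1307535010540395+10142299865511450=37600535086859745
row 23: T[23][11]=22·37600535086859745+276019109275035346=1103230881185949736
Read c(23,11) = 1103230881185949736.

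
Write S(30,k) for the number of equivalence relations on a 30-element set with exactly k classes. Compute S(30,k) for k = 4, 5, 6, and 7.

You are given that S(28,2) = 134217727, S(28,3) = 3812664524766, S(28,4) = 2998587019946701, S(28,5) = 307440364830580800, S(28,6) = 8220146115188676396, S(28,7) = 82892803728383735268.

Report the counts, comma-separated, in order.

r29: T_29,3=3×3812664524766+134217727=11438127792025; T_29,4=4×2998587019946701+3812664524766=11998160744311570; T_29,5=5×307440364830580800+2998587019946701=1540200411172850701; T_29,6=6×8220146115188676396+307440364830580800=49628317055962639176; T_29,7=7×82892803728383735268+8220146115188676396=588469772213874823272
r30: T_30,4=4×11998160744311570+11438127792025=48004081105038305; T_30,5=5×1540200411172850701+11998160744311570=7713000216608565075; T_30,6=6×49628317055962639176+1540200411172850701=299310102746948685757; T_30,7=7×588469772213874823272+49628317055962639176=4168916722553086402080
Read S(30,4) = 48004081105038305, S(30,5) = 7713000216608565075, S(30,6) = 299310102746948685757, S(30,7) = 4168916722553086402080.

48004081105038305, 7713000216608565075, 299310102746948685757, 4168916722553086402080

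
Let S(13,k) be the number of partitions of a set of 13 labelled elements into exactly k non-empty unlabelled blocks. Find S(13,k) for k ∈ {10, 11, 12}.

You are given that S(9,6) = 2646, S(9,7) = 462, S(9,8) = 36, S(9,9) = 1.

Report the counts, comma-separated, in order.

i=10: T(10,7)=2646+7·462=5880 | T(10,8)=462+8·36=750 | T(10,9)=36+9·1=45 | T(10,10)=1+10·0=1
i=11: T(11,8)=5880+8·750=11880 | T(11,9)=750+9·45=1155 | T(11,10)=45+10·1=55 | T(11,11)=1+11·0=1
i=12: T(12,9)=11880+9·1155=22275 | T(12,10)=1155+10·55=1705 | T(12,11)=55+11·1=66 | T(12,12)=1+12·0=1
i=13: T(13,10)=22275+10·1705=39325 | T(13,11)=1705+11·66=2431 | T(13,12)=66+12·1=78
Read S(13,10) = 39325, S(13,11) = 2431, S(13,12) = 78.

39325, 2431, 78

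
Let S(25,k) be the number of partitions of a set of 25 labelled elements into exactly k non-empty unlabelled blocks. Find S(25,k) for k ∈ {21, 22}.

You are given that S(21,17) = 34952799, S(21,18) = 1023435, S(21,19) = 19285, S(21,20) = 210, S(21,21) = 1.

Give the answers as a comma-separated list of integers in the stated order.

168519505, 3200450

i=22: T(22,18)=34952799+18·1023435=53374629 | T(22,19)=1023435+19·19285=1389850 | T(22,20)=19285+20·210=23485 | T(22,21)=210+21·1=231 | T(22,22)=1+22·0=1
i=23: T(23,19)=53374629+19·1389850=79781779 | T(23,20)=1389850+20·23485=1859550 | T(23,21)=23485+21·231=28336 | T(23,22)=231+22·1=253
i=24: T(24,20)=79781779+20·1859550=116972779 | T(24,21)=1859550+21·28336=2454606 | T(24,22)=28336+22·253=33902
i=25: T(25,21)=116972779+21·2454606=168519505 | T(25,22)=2454606+22·33902=3200450
Read S(25,21) = 168519505, S(25,22) = 3200450.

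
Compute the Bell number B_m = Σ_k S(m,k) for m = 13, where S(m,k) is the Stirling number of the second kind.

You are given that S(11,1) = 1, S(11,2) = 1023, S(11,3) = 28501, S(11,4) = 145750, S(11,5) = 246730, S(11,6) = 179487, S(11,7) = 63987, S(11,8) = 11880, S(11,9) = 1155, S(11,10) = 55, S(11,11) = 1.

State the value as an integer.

27644437

@12  (12,1):1·1+0→1, (12,2):1023·2+1→2047, (12,3):28501·3+1023→86526, (12,4):145750·4+28501→611501, (12,5):246730·5+145750→1379400, (12,6):179487·6+246730→1323652, (12,7):63987·7+179487→627396, (12,8):11880·8+63987→159027, (12,9):1155·9+11880→22275, (12,10):55·10+1155→1705, (12,11):1·11+55→66, (12,12):0·12+1→1
@13  (13,1):1·1+0→1, (13,2):2047·2+1→4095, (13,3):86526·3+2047→261625, (13,4):611501·4+86526→2532530, (13,5):1379400·5+611501→7508501, (13,6):1323652·6+1379400→9321312, (13,7):627396·7+1323652→5715424, (13,8):159027·8+627396→1899612, (13,9):22275·9+159027→359502, (13,10):1705·10+22275→39325, (13,11):66·11+1705→2431, (13,12):1·12+66→78, (13,13):0·13+1→1
B_13 = ΣS(13,k) = 1+4095+261625+2532530+7508501+9321312+5715424+1899612+359502+39325+2431+78+1 = 27644437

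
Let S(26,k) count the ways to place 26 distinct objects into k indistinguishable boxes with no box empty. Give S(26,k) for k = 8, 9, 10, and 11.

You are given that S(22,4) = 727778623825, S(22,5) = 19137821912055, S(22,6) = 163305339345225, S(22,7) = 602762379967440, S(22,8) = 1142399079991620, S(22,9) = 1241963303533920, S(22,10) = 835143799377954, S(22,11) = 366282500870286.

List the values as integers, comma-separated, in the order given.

r23: T_23,5=5×19137821912055+727778623825=96416888184100; T_23,6=6×163305339345225+19137821912055=998969857983405; T_23,7=7×602762379967440+163305339345225=4382641999117305; T_23,8=8×1142399079991620+602762379967440=9741955019900400; T_23,9=9×1241963303533920+1142399079991620=12320068811796900; T_23,10=10×835143799377954+1241963303533920=9593401297313460; T_23,11=11×366282500870286+835143799377954=4864251308951100
r24: T_24,6=6×998969857983405+96416888184100=6090236036084530; T_24,7=7×4382641999117305+998969857983405=31677463851804540; T_24,8=8×9741955019900400+4382641999117305=82318282158320505; T_24,9=9×12320068811796900+9741955019900400=120622574326072500; T_24,10=10×9593401297313460+12320068811796900=108254081784931500; T_24,11=11×4864251308951100+9593401297313460=63100165695775560
r25: T_25,7=7×31677463851804540+6090236036084530=227832482998716310; T_25,8=8×82318282158320505+31677463851804540=690223721118368580; T_25,9=9×120622574326072500+82318282158320505=1167921451092973005; T_25,10=10×108254081784931500+120622574326072500=1203163392175387500; T_25,11=11×63100165695775560+108254081784931500=802355904438462660
r26: T_26,8=8×690223721118368580+227832482998716310=5749622251945664950; T_26,9=9×1167921451092973005+690223721118368580=11201516780955125625; T_26,10=10×1203163392175387500+1167921451092973005=13199555372846848005; T_26,11=11×802355904438462660+1203163392175387500=10029078340998476760
Read S(26,8) = 5749622251945664950, S(26,9) = 11201516780955125625, S(26,10) = 13199555372846848005, S(26,11) = 10029078340998476760.

5749622251945664950, 11201516780955125625, 13199555372846848005, 10029078340998476760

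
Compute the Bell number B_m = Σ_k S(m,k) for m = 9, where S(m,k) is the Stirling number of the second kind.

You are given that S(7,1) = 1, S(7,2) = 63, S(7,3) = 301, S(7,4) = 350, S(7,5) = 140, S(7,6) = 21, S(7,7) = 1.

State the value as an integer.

21147

row 8: T[8][1]=1·1+0=1  T[8][2]=2·63+1=127  T[8][3]=3·301+63=966  T[8][4]=4·350+301=1701  T[8][5]=5·140+350=1050  T[8][6]=6·21+140=266  T[8][7]=7·1+21=28  T[8][8]=8·0+1=1
row 9: T[9][1]=1·1+0=1  T[9][2]=2·127+1=255  T[9][3]=3·966+127=3025  T[9][4]=4·1701+966=7770  T[9][5]=5·1050+1701=6951  T[9][6]=6·266+1050=2646  T[9][7]=7·28+266=462  T[9][8]=8·1+28=36  T[9][9]=9·0+1=1
B_9 = ΣS(9,k) = 1+255+3025+7770+6951+2646+462+36+1 = 21147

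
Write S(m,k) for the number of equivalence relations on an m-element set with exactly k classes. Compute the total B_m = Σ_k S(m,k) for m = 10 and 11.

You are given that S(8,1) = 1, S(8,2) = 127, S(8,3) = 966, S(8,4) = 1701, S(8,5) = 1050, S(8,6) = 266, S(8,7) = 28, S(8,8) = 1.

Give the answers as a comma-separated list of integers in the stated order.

115975, 678570

[9] T[9,1]:1*1+0=1 · T[9,2]:2*127+1=255 · T[9,3]:3*966+127=3025 · T[9,4]:4*1701+966=7770 · T[9,5]:5*1050+1701=6951 · T[9,6]:6*266+1050=2646 · T[9,7]:7*28+266=462 · T[9,8]:8*1+28=36 · T[9,9]:9*0+1=1
[10] T[10,1]:1*1+0=1 · T[10,2]:2*255+1=511 · T[10,3]:3*3025+255=9330 · T[10,4]:4*7770+3025=34105 · T[10,5]:5*6951+7770=42525 · T[10,6]:6*2646+6951=22827 · T[10,7]:7*462+2646=5880 · T[10,8]:8*36+462=750 · T[10,9]:9*1+36=45 · T[10,10]:10*0+1=1
[11] T[11,1]:1*1+0=1 · T[11,2]:2*511+1=1023 · T[11,3]:3*9330+511=28501 · T[11,4]:4*34105+9330=145750 · T[11,5]:5*42525+34105=246730 · T[11,6]:6*22827+42525=179487 · T[11,7]:7*5880+22827=63987 · T[11,8]:8*750+5880=11880 · T[11,9]:9*45+750=1155 · T[11,10]:10*1+45=55 · T[11,11]:11*0+1=1
B_10 = ΣS(10,k) = 1+511+9330+34105+42525+22827+5880+750+45+1 = 115975
B_11 = ΣS(11,k) = 1+1023+28501+145750+246730+179487+63987+11880+1155+55+1 = 678570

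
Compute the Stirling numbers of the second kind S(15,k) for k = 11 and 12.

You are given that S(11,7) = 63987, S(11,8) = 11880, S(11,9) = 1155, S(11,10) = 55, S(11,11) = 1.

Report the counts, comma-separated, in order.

i=12: T(12,8)=63987+8·11880=159027 | T(12,9)=11880+9·1155=22275 | T(12,10)=1155+10·55=1705 | T(12,11)=55+11·1=66 | T(12,12)=1+12·0=1
i=13: T(13,9)=159027+9·22275=359502 | T(13,10)=22275+10·1705=39325 | T(13,11)=1705+11·66=2431 | T(13,12)=66+12·1=78
i=14: T(14,10)=359502+10·39325=752752 | T(14,11)=39325+11·2431=66066 | T(14,12)=2431+12·78=3367
i=15: T(15,11)=752752+11·66066=1479478 | T(15,12)=66066+12·3367=106470
Read S(15,11) = 1479478, S(15,12) = 106470.

1479478, 106470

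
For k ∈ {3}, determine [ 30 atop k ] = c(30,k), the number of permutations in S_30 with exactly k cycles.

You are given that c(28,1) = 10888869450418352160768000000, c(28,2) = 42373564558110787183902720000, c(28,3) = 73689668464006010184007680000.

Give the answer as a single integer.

62262192842035613491057459200000

[29] T[29,2]:28*42373564558110787183902720000+10888869450418352160768000000=1197348677077520393310044160000 · T[29,3]:28*73689668464006010184007680000+42373564558110787183902720000=2105684281550279072336117760000
[30] T[30,3]:29*2105684281550279072336117760000+1197348677077520393310044160000=62262192842035613491057459200000
Read c(30,3) = 62262192842035613491057459200000.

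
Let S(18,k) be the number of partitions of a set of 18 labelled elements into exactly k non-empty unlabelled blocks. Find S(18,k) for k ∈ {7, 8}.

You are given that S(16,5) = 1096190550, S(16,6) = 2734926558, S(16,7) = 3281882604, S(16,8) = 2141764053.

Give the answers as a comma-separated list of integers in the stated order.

197462483400, 189036065010

i=17: T(17,6)=1096190550+6·2734926558=17505749898 | T(17,7)=2734926558+7·3281882604=25708104786 | T(17,8)=3281882604+8·2141764053=20415995028
i=18: T(18,7)=17505749898+7·25708104786=197462483400 | T(18,8)=25708104786+8·20415995028=189036065010
Read S(18,7) = 197462483400, S(18,8) = 189036065010.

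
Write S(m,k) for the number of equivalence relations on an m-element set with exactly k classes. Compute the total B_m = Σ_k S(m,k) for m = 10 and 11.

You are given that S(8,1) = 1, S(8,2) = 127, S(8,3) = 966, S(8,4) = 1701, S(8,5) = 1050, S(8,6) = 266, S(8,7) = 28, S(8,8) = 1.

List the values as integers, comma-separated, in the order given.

115975, 678570

[9] T[9,1]:1*1+0=1 · T[9,2]:2*127+1=255 · T[9,3]:3*966+127=3025 · T[9,4]:4*1701+966=7770 · T[9,5]:5*1050+1701=6951 · T[9,6]:6*266+1050=2646 · T[9,7]:7*28+266=462 · T[9,8]:8*1+28=36 · T[9,9]:9*0+1=1
[10] T[10,1]:1*1+0=1 · T[10,2]:2*255+1=511 · T[10,3]:3*3025+255=9330 · T[10,4]:4*7770+3025=34105 · T[10,5]:5*6951+7770=42525 · T[10,6]:6*2646+6951=22827 · T[10,7]:7*462+2646=5880 · T[10,8]:8*36+462=750 · T[10,9]:9*1+36=45 · T[10,10]:10*0+1=1
[11] T[11,1]:1*1+0=1 · T[11,2]:2*511+1=1023 · T[11,3]:3*9330+511=28501 · T[11,4]:4*34105+9330=145750 · T[11,5]:5*42525+34105=246730 · T[11,6]:6*22827+42525=179487 · T[11,7]:7*5880+22827=63987 · T[11,8]:8*750+5880=11880 · T[11,9]:9*45+750=1155 · T[11,10]:10*1+45=55 · T[11,11]:11*0+1=1
B_10 = ΣS(10,k) = 1+511+9330+34105+42525+22827+5880+750+45+1 = 115975
B_11 = ΣS(11,k) = 1+1023+28501+145750+246730+179487+63987+11880+1155+55+1 = 678570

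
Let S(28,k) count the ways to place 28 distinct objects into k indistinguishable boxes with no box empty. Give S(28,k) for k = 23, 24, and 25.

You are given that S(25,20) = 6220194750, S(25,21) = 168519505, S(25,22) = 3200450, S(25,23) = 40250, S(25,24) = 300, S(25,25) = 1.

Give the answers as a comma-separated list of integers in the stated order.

22693687380, 460192005, 6654375

r26: T_26,21=21×168519505+6220194750=9759104355; T_26,22=22×3200450+168519505=238929405; T_26,23=23×40250+3200450=4126200; T_26,24=24×300+40250=47450; T_26,25=25×1+300=325
r27: T_27,22=22×238929405+9759104355=15015551265; T_27,23=23×4126200+238929405=333832005; T_27,24=24×47450+4126200=5265000; T_27,25=25×325+47450=55575
r28: T_28,23=23×333832005+15015551265=22693687380; T_28,24=24×5265000+333832005=460192005; T_28,25=25×55575+5265000=6654375
Read S(28,23) = 22693687380, S(28,24) = 460192005, S(28,25) = 6654375.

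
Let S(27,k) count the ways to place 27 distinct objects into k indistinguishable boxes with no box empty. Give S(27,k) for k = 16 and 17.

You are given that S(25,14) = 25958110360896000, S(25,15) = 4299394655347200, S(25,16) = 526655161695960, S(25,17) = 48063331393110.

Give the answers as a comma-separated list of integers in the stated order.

r26: T_26,15=15×4299394655347200+25958110360896000=90449030191104000; T_26,16=16×526655161695960+4299394655347200=12725877242482560; T_26,17=17×48063331393110+526655161695960=1343731795378830
r27: T_27,16=16×12725877242482560+90449030191104000=294063066070824960; T_27,17=17×1343731795378830+12725877242482560=35569317763922670
Read S(27,16) = 294063066070824960, S(27,17) = 35569317763922670.

294063066070824960, 35569317763922670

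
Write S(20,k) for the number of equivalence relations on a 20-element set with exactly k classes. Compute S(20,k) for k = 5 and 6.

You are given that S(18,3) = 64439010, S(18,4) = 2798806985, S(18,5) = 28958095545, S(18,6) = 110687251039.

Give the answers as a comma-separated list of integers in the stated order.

[19] T[19,4]:4*2798806985+64439010=11259666950 · T[19,5]:5*28958095545+2798806985=147589284710 · T[19,6]:6*110687251039+28958095545=693081601779
[20] T[20,5]:5*147589284710+11259666950=749206090500 · T[20,6]:6*693081601779+147589284710=4306078895384
Read S(20,5) = 749206090500, S(20,6) = 4306078895384.

749206090500, 4306078895384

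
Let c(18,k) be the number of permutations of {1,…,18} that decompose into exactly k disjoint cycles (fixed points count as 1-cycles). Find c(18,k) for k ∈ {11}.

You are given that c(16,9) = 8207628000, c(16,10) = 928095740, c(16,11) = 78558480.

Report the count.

r17: T_17,10=16×928095740+8207628000=23057159840; T_17,11=16×78558480+928095740=2185031420
r18: T_18,11=17×2185031420+23057159840=60202693980
Read c(18,11) = 60202693980.

60202693980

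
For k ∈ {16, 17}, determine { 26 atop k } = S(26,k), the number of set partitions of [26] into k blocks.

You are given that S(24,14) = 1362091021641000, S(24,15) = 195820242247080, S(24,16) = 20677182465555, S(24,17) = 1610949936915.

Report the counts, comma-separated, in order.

@25  (25,15):195820242247080·15+1362091021641000→4299394655347200, (25,16):20677182465555·16+195820242247080→526655161695960, (25,17):1610949936915·17+20677182465555→48063331393110
@26  (26,16):526655161695960·16+4299394655347200→12725877242482560, (26,17):48063331393110·17+526655161695960→1343731795378830
Read S(26,16) = 12725877242482560, S(26,17) = 1343731795378830.

12725877242482560, 1343731795378830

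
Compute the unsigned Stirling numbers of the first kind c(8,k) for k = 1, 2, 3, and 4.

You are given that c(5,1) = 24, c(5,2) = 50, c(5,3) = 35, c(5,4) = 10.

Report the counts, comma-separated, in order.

@6  (6,1):24·5+0→120, (6,2):50·5+24→274, (6,3):35·5+50→225, (6,4):10·5+35→85
@7  (7,1):120·6+0→720, (7,2):274·6+120→1764, (7,3):225·6+274→1624, (7,4):85·6+225→735
@8  (8,1):720·7+0→5040, (8,2):1764·7+720→13068, (8,3):1624·7+1764→13132, (8,4):735·7+1624→6769
Read c(8,1) = 5040, c(8,2) = 13068, c(8,3) = 13132, c(8,4) = 6769.

5040, 13068, 13132, 6769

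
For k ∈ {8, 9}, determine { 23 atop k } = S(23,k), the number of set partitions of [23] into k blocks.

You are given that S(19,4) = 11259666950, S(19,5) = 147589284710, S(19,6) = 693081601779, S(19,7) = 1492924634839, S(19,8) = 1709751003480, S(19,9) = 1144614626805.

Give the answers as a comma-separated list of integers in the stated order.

9741955019900400, 12320068811796900

@20  (20,5):147589284710·5+11259666950→749206090500, (20,6):693081601779·6+147589284710→4306078895384, (20,7):1492924634839·7+693081601779→11143554045652, (20,8):1709751003480·8+1492924634839→15170932662679, (20,9):1144614626805·9+1709751003480→12011282644725
@21  (21,6):4306078895384·6+749206090500→26585679462804, (21,7):11143554045652·7+4306078895384→82310957214948, (21,8):15170932662679·8+11143554045652→132511015347084, (21,9):12011282644725·9+15170932662679→123272476465204
@22  (22,7):82310957214948·7+26585679462804→602762379967440, (22,8):132511015347084·8+82310957214948→1142399079991620, (22,9):123272476465204·9+132511015347084→1241963303533920
@23  (23,8):1142399079991620·8+602762379967440→9741955019900400, (23,9):1241963303533920·9+1142399079991620→12320068811796900
Read S(23,8) = 9741955019900400, S(23,9) = 12320068811796900.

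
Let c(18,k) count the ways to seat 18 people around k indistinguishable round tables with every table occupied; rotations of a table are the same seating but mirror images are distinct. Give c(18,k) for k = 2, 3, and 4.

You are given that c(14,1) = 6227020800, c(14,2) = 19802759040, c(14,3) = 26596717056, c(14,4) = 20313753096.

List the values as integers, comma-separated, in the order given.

1223405590579200, 1821602444624640, 1583313975727488

row 15: T[15][1]=14·6227020800+0=87178291200  T[15][2]=14·19802759040+6227020800=283465647360  T[15][3]=14·26596717056+19802759040=392156797824  T[15][4]=14·20313753096+26596717056=310989260400
row 16: T[16][1]=15·87178291200+0=1307674368000  T[16][2]=15·283465647360+87178291200=4339163001600  T[16][3]=15·392156797824+283465647360=6165817614720  T[16][4]=15·310989260400+392156797824=5056995703824
row 17: T[17][1]=16·1307674368000+0=20922789888000  T[17][2]=16·4339163001600+1307674368000=70734282393600  T[17][3]=16·6165817614720+4339163001600=102992244837120  T[17][4]=16·5056995703824+6165817614720=87077748875904
row 18: T[18][2]=17·70734282393600+20922789888000=1223405590579200  T[18][3]=17·102992244837120+70734282393600=1821602444624640  T[18][4]=17·87077748875904+102992244837120=1583313975727488
Read c(18,2) = 1223405590579200, c(18,3) = 1821602444624640, c(18,4) = 1583313975727488.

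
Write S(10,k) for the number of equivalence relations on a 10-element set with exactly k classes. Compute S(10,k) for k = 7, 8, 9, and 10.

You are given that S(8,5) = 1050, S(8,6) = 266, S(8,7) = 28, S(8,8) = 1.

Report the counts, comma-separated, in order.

5880, 750, 45, 1

[9] T[9,6]:6*266+1050=2646 · T[9,7]:7*28+266=462 · T[9,8]:8*1+28=36 · T[9,9]:9*0+1=1
[10] T[10,7]:7*462+2646=5880 · T[10,8]:8*36+462=750 · T[10,9]:9*1+36=45 · T[10,10]:10*0+1=1
Read S(10,7) = 5880, S(10,8) = 750, S(10,9) = 45, S(10,10) = 1.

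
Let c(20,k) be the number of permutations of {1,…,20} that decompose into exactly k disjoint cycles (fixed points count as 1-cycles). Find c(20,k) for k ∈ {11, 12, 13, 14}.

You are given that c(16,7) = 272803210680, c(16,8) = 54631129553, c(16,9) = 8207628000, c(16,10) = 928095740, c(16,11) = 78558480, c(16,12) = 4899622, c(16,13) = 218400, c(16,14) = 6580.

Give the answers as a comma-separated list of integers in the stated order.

row 17: T[17][8]=16·54631129553+272803210680=1146901283528  T[17][9]=16·8207628000+54631129553=185953177553  T[17][10]=16·928095740+8207628000=23057159840  T[17][11]=16·78558480+928095740=2185031420  T[17][12]=16·4899622+78558480=156952432  T[17][13]=16·218400+4899622=8394022  T[17][14]=16·6580+218400=323680
row 18: T[18][9]=17·185953177553+1146901283528=4308105301929  T[18][10]=17·23057159840+185953177553=577924894833  T[18][11]=17·2185031420+23057159840=60202693980  T[18][12]=17·156952432+2185031420=4853222764  T[18][13]=17·8394022+156952432=299650806  T[18][14]=17·323680+8394022=13896582
row 19: T[19][10]=18·577924894833+4308105301929=14710753408923  T[19][11]=18·60202693980+577924894833=1661573386473  T[19][12]=18·4853222764+60202693980=147560703732  T[19][13]=18·299650806+4853222764=10246937272  T[19][14]=18·13896582+299650806=549789282
row 20: T[20][11]=19·1661573386473+14710753408923=46280647751910  T[20][12]=19·147560703732+1661573386473=4465226757381  T[20][13]=19·10246937272+147560703732=342252511900  T[20][14]=19·549789282+10246937272=20692933630
Read c(20,11) = 46280647751910, c(20,12) = 4465226757381, c(20,13) = 342252511900, c(20,14) = 20692933630.

46280647751910, 4465226757381, 342252511900, 20692933630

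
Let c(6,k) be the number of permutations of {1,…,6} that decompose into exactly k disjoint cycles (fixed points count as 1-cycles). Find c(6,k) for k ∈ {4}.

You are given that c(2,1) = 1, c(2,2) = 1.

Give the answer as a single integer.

row 3: T[3][1]=2·1+0=2  T[3][2]=2·1+1=3  T[3][3]=2·0+1=1
row 4: T[4][2]=3·3+2=11  T[4][3]=3·1+3=6  T[4][4]=3·0+1=1
row 5: T[5][3]=4·6+11=35  T[5][4]=4·1+6=10
row 6: T[6][4]=5·10+35=85
Read c(6,4) = 85.

85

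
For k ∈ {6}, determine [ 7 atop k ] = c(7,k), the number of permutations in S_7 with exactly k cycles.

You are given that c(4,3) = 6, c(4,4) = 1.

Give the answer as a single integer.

21

row 5: T[5][4]=4·1+6=10  T[5][5]=4·0+1=1
row 6: T[6][5]=5·1+10=15  T[6][6]=5·0+1=1
row 7: T[7][6]=6·1+15=21
Read c(7,6) = 21.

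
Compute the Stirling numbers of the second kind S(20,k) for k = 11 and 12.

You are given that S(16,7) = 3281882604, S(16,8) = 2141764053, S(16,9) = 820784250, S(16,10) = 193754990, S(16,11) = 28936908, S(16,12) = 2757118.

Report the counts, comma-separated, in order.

1900842429486, 411016633391

row 17: T[17][8]=8·2141764053+3281882604=20415995028  T[17][9]=9·820784250+2141764053=9528822303  T[17][10]=10·193754990+820784250=2758334150  T[17][11]=11·28936908+193754990=512060978  T[17][12]=12·2757118+28936908=62022324
row 18: T[18][9]=9·9528822303+20415995028=106175395755  T[18][10]=10·2758334150+9528822303=37112163803  T[18][11]=11·512060978+2758334150=8391004908  T[18][12]=12·62022324+512060978=1256328866
row 19: T[19][10]=10·37112163803+106175395755=477297033785  T[19][11]=11·8391004908+37112163803=129413217791  T[19][12]=12·1256328866+8391004908=23466951300
row 20: T[20][11]=11·129413217791+477297033785=1900842429486  T[20][12]=12·23466951300+129413217791=411016633391
Read S(20,11) = 1900842429486, S(20,12) = 411016633391.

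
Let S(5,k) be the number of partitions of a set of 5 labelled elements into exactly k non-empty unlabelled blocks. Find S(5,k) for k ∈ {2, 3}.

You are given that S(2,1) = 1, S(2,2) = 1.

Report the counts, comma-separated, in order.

15, 25

i=3: T(3,1)=0+1·1=1 | T(3,2)=1+2·1=3 | T(3,3)=1+3·0=1
i=4: T(4,1)=0+1·1=1 | T(4,2)=1+2·3=7 | T(4,3)=3+3·1=6
i=5: T(5,2)=1+2·7=15 | T(5,3)=7+3·6=25
Read S(5,2) = 15, S(5,3) = 25.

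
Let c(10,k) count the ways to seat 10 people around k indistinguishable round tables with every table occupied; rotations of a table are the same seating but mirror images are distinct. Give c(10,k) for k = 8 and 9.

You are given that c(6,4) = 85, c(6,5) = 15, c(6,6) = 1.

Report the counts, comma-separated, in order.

@7  (7,5):15·6+85→175, (7,6):1·6+15→21, (7,7):0·6+1→1
@8  (8,6):21·7+175→322, (8,7):1·7+21→28, (8,8):0·7+1→1
@9  (9,7):28·8+322→546, (9,8):1·8+28→36, (9,9):0·8+1→1
@10  (10,8):36·9+546→870, (10,9):1·9+36→45
Read c(10,8) = 870, c(10,9) = 45.

870, 45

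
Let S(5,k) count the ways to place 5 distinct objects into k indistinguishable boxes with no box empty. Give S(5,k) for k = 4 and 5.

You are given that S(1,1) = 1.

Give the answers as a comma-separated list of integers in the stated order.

10, 1

i=2: T(2,1)=0+1·1=1 | T(2,2)=1+2·0=1
i=3: T(3,2)=1+2·1=3 | T(3,3)=1+3·0=1
i=4: T(4,3)=3+3·1=6 | T(4,4)=1+4·0=1
i=5: T(5,4)=6+4·1=10 | T(5,5)=1+5·0=1
Read S(5,4) = 10, S(5,5) = 1.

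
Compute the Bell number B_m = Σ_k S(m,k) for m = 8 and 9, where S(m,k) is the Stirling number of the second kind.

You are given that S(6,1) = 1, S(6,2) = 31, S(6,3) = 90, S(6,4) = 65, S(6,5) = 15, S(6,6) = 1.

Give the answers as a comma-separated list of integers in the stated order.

@7  (7,1):1·1+0→1, (7,2):31·2+1→63, (7,3):90·3+31→301, (7,4):65·4+90→350, (7,5):15·5+65→140, (7,6):1·6+15→21, (7,7):0·7+1→1
@8  (8,1):1·1+0→1, (8,2):63·2+1→127, (8,3):301·3+63→966, (8,4):350·4+301→1701, (8,5):140·5+350→1050, (8,6):21·6+140→266, (8,7):1·7+21→28, (8,8):0·8+1→1
@9  (9,1):1·1+0→1, (9,2):127·2+1→255, (9,3):966·3+127→3025, (9,4):1701·4+966→7770, (9,5):1050·5+1701→6951, (9,6):266·6+1050→2646, (9,7):28·7+266→462, (9,8):1·8+28→36, (9,9):0·9+1→1
B_8 = ΣS(8,k) = 1+127+966+1701+1050+266+28+1 = 4140
B_9 = ΣS(9,k) = 1+255+3025+7770+6951+2646+462+36+1 = 21147

4140, 21147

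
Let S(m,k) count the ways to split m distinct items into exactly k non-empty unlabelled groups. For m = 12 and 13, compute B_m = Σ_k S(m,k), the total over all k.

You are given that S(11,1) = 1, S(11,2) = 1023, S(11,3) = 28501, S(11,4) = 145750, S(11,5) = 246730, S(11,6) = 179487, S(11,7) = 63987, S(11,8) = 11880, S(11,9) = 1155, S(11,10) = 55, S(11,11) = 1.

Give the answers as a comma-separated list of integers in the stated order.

row 12: T[12][1]=1·1+0=1  T[12][2]=2·1023+1=2047  T[12][3]=3·28501+1023=86526  T[12][4]=4·145750+28501=611501  T[12][5]=5·246730+145750=1379400  T[12][6]=6·179487+246730=1323652  T[12][7]=7·63987+179487=627396  T[12][8]=8·11880+63987=159027  T[12][9]=9·1155+11880=22275  T[12][10]=10·55+1155=1705  T[12][11]=11·1+55=66  T[12][12]=12·0+1=1
row 13: T[13][1]=1·1+0=1  T[13][2]=2·2047+1=4095  T[13][3]=3·86526+2047=261625  T[13][4]=4·611501+86526=2532530  T[13][5]=5·1379400+611501=7508501  T[13][6]=6·1323652+1379400=9321312  T[13][7]=7·627396+1323652=5715424  T[13][8]=8·159027+627396=1899612  T[13][9]=9·22275+159027=359502  T[13][10]=10·1705+22275=39325  T[13][11]=11·66+1705=2431  T[13][12]=12·1+66=78  T[13][13]=13·0+1=1
B_12 = ΣS(12,k) = 1+2047+86526+611501+1379400+1323652+627396+159027+22275+1705+66+1 = 4213597
B_13 = ΣS(13,k) = 1+4095+261625+2532530+7508501+9321312+5715424+1899612+359502+39325+2431+78+1 = 27644437

4213597, 27644437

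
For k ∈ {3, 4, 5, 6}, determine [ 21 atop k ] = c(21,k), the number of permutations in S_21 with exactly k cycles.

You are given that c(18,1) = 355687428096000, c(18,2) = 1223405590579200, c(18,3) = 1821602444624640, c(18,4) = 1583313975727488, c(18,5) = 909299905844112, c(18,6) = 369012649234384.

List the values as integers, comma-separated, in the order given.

13803759753640704000, 12870931245150988800, 8037811822645051776, 3599979517947607200

row 19: T[19][1]=18·355687428096000+0=6402373705728000  T[19][2]=18·1223405590579200+355687428096000=22376988058521600  T[19][3]=18·1821602444624640+1223405590579200=34012249593822720  T[19][4]=18·1583313975727488+1821602444624640=30321254007719424  T[19][5]=18·909299905844112+1583313975727488=17950712280921504  T[19][6]=18·369012649234384+909299905844112=7551527592063024
row 20: T[20][2]=19·22376988058521600+6402373705728000=431565146817638400  T[20][3]=19·34012249593822720+22376988058521600=668609730341153280  T[20][4]=19·30321254007719424+34012249593822720=610116075740491776  T[20][5]=19·17950712280921504+30321254007719424=371384787345228000  T[20][6]=19·7551527592063024+17950712280921504=161429736530118960
row 21: T[21][3]=20·668609730341153280+431565146817638400=13803759753640704000  T[21][4]=20·610116075740491776+668609730341153280=12870931245150988800  T[21][5]=20·371384787345228000+610116075740491776=8037811822645051776  T[21][6]=20·161429736530118960+371384787345228000=3599979517947607200
Read c(21,3) = 13803759753640704000, c(21,4) = 12870931245150988800, c(21,5) = 8037811822645051776, c(21,6) = 3599979517947607200.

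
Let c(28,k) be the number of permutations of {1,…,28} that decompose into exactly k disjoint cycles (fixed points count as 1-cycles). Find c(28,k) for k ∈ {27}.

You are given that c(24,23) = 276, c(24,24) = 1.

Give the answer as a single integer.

378

i=25: T(25,24)=276+24·1=300 | T(25,25)=1+24·0=1
i=26: T(26,25)=300+25·1=325 | T(26,26)=1+25·0=1
i=27: T(27,26)=325+26·1=351 | T(27,27)=1+26·0=1
i=28: T(28,27)=351+27·1=378
Read c(28,27) = 378.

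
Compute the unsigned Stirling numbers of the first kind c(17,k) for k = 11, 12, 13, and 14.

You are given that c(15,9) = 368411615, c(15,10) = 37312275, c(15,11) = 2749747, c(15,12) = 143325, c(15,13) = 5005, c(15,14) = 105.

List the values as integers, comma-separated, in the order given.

2185031420, 156952432, 8394022, 323680

row 16: T[16][10]=15·37312275+368411615=928095740  T[16][11]=15·2749747+37312275=78558480  T[16][12]=15·143325+2749747=4899622  T[16][13]=15·5005+143325=218400  T[16][14]=15·105+5005=6580
row 17: T[17][11]=16·78558480+928095740=2185031420  T[17][12]=16·4899622+78558480=156952432  T[17][13]=16·218400+4899622=8394022  T[17][14]=16·6580+218400=323680
Read c(17,11) = 2185031420, c(17,12) = 156952432, c(17,13) = 8394022, c(17,14) = 323680.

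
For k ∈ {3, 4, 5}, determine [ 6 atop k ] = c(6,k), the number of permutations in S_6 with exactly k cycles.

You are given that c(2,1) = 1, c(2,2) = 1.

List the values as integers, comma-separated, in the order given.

225, 85, 15

r3: T_3,1=2×1+0=2; T_3,2=2×1+1=3; T_3,3=2×0+1=1
r4: T_4,1=3×2+0=6; T_4,2=3×3+2=11; T_4,3=3×1+3=6; T_4,4=3×0+1=1
r5: T_5,2=4×11+6=50; T_5,3=4×6+11=35; T_5,4=4×1+6=10; T_5,5=4×0+1=1
r6: T_6,3=5×35+50=225; T_6,4=5×10+35=85; T_6,5=5×1+10=15
Read c(6,3) = 225, c(6,4) = 85, c(6,5) = 15.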